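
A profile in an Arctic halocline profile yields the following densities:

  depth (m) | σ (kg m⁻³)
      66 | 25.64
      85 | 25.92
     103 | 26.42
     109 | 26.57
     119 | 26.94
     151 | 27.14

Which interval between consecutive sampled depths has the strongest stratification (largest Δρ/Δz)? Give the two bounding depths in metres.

109–119 m

Compute the density gradient over each adjacent pair:
  66–85 m: Δρ/Δz = 0.28/19 = 0.015 kg m⁻⁴
  85–103 m: Δρ/Δz = 0.50/18 = 0.028 kg m⁻⁴
  103–109 m: Δρ/Δz = 0.15/6 = 0.025 kg m⁻⁴
  109–119 m: Δρ/Δz = 0.37/10 = 0.037 kg m⁻⁴
  119–151 m: Δρ/Δz = 0.20/32 = 6.3 × 10⁻³ kg m⁻⁴
The largest gradient is in the 109–119 m interval — the pycnocline.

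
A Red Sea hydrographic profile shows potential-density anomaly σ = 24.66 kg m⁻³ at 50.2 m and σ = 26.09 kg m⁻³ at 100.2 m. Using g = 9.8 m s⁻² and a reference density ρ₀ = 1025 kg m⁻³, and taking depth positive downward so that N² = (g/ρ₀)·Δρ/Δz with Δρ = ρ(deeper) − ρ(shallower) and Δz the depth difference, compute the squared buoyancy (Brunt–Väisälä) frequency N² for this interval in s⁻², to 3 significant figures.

Δρ = 1026.09 − 1024.66 = 1.43 kg m⁻³ over Δz = 100.2 − 50.2 = 50 m.
N² = (9.8/1025) × (1.43/50) = 2.7344 × 10⁻⁴ s⁻² ≈ 2.73 × 10⁻⁴ s⁻².

2.73 × 10⁻⁴ s⁻²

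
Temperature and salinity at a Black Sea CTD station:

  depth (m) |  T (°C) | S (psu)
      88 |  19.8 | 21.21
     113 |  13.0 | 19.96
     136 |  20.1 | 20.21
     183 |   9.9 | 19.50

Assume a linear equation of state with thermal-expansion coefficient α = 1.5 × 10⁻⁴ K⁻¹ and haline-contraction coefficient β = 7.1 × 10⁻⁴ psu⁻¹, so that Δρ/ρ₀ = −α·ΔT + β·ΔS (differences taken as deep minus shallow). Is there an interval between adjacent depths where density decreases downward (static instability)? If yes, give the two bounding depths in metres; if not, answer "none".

Evaluate Δρ/ρ₀ = −αΔT + βΔS across each adjacent pair:
  88–113 m: −αΔT+βΔS = −(1.5 × 10⁻⁴)(-6.8)+(7.1 × 10⁻⁴)(-1.25) = 1.3 × 10⁻⁴ → stable
  113–136 m: −αΔT+βΔS = −(1.5 × 10⁻⁴)(+7.1)+(7.1 × 10⁻⁴)(+0.25) = -8.9 × 10⁻⁴ → UNSTABLE
  136–183 m: −αΔT+βΔS = −(1.5 × 10⁻⁴)(-10.2)+(7.1 × 10⁻⁴)(-0.71) = 1.0 × 10⁻³ → stable
The 113–136 m interval has Δρ < 0: lighter water underlies denser water.

113–136 m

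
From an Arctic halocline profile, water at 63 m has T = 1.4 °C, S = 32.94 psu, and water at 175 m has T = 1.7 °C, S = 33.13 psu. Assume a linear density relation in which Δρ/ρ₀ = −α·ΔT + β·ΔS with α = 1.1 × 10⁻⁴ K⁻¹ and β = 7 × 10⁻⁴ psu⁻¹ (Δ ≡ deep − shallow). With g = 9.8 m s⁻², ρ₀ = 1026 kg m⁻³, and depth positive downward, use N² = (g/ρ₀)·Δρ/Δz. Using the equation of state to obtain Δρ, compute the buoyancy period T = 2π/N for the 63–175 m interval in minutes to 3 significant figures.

35.4 min

ΔT = +0.3 K, ΔS = +0.19 psu (deep − shallow).
Δρ/ρ₀ = −αΔT + βΔS = -3.30 × 10⁻⁵ + 1.33 × 10⁻⁴ = 1.00 × 10⁻⁴, so Δρ ≈ 0.1026 kg m⁻³.
N² = (g/ρ₀)·Δρ/Δz = g·(Δρ/ρ₀)/Δz = 9.8 × 1.00 × 10⁻⁴ / 112 = 8.7500 × 10⁻⁶ s⁻².
N = √(8.7500 × 10⁻⁶) = 2.9580 × 10⁻³ rad s⁻¹ → T = 2π/N = 2.1241 × 10³ s = 35.402 min ≈ 35.4 min.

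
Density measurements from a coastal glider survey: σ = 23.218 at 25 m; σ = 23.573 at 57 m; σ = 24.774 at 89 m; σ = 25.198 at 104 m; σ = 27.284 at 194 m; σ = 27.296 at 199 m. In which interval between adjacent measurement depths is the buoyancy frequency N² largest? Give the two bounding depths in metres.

Compute the density gradient over each adjacent pair:
  25–57 m: Δρ/Δz = 0.355/32 = 0.011 kg m⁻⁴
  57–89 m: Δρ/Δz = 1.201/32 = 0.038 kg m⁻⁴
  89–104 m: Δρ/Δz = 0.424/15 = 0.028 kg m⁻⁴
  104–194 m: Δρ/Δz = 2.086/90 = 0.023 kg m⁻⁴
  194–199 m: Δρ/Δz = 0.012/5 = 2.4 × 10⁻³ kg m⁻⁴
The largest gradient is in the 57–89 m interval — the pycnocline.

57–89 m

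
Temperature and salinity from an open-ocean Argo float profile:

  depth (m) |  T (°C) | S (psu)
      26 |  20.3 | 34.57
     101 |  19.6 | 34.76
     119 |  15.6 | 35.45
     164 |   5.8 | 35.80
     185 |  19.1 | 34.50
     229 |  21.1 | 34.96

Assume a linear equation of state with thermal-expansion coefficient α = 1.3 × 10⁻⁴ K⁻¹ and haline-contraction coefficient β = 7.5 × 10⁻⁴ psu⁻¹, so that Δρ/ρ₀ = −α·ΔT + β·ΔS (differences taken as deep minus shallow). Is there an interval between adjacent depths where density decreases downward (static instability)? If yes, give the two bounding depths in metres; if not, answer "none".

Evaluate Δρ/ρ₀ = −αΔT + βΔS across each adjacent pair:
  26–101 m: −αΔT+βΔS = −(1.3 × 10⁻⁴)(-0.7)+(7.5 × 10⁻⁴)(+0.19) = 2.3 × 10⁻⁴ → stable
  101–119 m: −αΔT+βΔS = −(1.3 × 10⁻⁴)(-4.0)+(7.5 × 10⁻⁴)(+0.69) = 1.0 × 10⁻³ → stable
  119–164 m: −αΔT+βΔS = −(1.3 × 10⁻⁴)(-9.8)+(7.5 × 10⁻⁴)(+0.35) = 1.5 × 10⁻³ → stable
  164–185 m: −αΔT+βΔS = −(1.3 × 10⁻⁴)(+13.3)+(7.5 × 10⁻⁴)(-1.30) = -2.7 × 10⁻³ → UNSTABLE
  185–229 m: −αΔT+βΔS = −(1.3 × 10⁻⁴)(+2.0)+(7.5 × 10⁻⁴)(+0.46) = 8.5 × 10⁻⁵ → stable
The 164–185 m interval has Δρ < 0: lighter water underlies denser water.

164–185 m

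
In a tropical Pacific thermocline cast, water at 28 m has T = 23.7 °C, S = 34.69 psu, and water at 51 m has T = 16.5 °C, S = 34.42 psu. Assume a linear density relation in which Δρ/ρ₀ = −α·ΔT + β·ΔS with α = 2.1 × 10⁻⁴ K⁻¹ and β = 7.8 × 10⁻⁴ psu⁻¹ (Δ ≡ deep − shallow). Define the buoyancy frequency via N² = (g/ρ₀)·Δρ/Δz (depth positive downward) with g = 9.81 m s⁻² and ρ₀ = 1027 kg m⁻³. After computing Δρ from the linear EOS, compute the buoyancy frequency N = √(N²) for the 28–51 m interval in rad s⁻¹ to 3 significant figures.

0.0236 rad s⁻¹

ΔT = -7.2 K, ΔS = -0.27 psu (deep − shallow).
Δρ/ρ₀ = −αΔT + βΔS = 1.512 × 10⁻³ − 2.106 × 10⁻⁴ = 1.3014 × 10⁻³, so Δρ ≈ 1.337 kg m⁻³.
N² = (g/ρ₀)·Δρ/Δz = g·(Δρ/ρ₀)/Δz = 9.81 × 1.3014 × 10⁻³ / 23 = 5.5508 × 10⁻⁴ s⁻².
N = √(5.5508 × 10⁻⁴) = 0.023560 rad s⁻¹ ≈ 0.0236 rad s⁻¹.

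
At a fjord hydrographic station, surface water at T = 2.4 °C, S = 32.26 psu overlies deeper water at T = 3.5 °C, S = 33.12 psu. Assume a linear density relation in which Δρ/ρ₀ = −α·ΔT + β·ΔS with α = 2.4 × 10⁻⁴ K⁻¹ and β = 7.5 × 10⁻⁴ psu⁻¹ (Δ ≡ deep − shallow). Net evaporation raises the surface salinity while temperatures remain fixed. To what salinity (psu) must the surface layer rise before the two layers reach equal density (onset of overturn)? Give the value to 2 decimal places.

Neutral buoyancy requires −α(T_deep − T_surf) + β(S_deep − S_surf′) = 0.
S_surf′ = S_deep − (α/β)·ΔT = 33.12 − (2.4 × 10⁻⁴/7.5 × 10⁻⁴)·(+1.1) = 32.7680 psu.
Increase required: 32.7680 − 32.26 = 0.5080 psu.

32.77 psu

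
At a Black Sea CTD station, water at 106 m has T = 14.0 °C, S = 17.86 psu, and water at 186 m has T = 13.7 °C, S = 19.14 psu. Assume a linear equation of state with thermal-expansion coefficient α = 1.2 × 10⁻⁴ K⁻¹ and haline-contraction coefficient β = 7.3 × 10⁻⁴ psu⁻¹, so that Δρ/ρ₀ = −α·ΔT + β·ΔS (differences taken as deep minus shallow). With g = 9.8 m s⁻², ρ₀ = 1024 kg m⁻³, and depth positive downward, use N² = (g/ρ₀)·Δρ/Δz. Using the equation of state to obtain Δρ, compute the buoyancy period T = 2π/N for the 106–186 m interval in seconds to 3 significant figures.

ΔT = -0.3 K, ΔS = +1.28 psu (deep − shallow).
Δρ/ρ₀ = −αΔT + βΔS = 3.60 × 10⁻⁵ + 9.344 × 10⁻⁴ = 9.704 × 10⁻⁴, so Δρ ≈ 0.9937 kg m⁻³.
N² = (g/ρ₀)·Δρ/Δz = g·(Δρ/ρ₀)/Δz = 9.8 × 9.704 × 10⁻⁴ / 80 = 1.1887 × 10⁻⁴ s⁻².
N = √(1.1887 × 10⁻⁴) = 0.010903 rad s⁻¹ → T = 2π/N = 576.28 s ≈ 576 s.

576 s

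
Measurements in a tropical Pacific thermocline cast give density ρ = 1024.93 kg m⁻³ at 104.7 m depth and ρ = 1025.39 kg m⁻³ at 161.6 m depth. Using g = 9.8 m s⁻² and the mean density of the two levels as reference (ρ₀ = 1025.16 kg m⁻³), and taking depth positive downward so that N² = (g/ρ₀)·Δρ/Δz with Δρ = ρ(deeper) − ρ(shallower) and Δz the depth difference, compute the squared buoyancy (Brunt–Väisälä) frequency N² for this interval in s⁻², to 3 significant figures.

Δρ = 1025.39 − 1024.93 = 0.46 kg m⁻³ over Δz = 161.6 − 104.7 = 56.9 m.
N² = (9.8/1025.16) × (0.46/56.9) = 7.7282 × 10⁻⁵ s⁻² ≈ 7.73 × 10⁻⁵ s⁻².
A positive N² confirms static stability across the interval.

7.73 × 10⁻⁵ s⁻²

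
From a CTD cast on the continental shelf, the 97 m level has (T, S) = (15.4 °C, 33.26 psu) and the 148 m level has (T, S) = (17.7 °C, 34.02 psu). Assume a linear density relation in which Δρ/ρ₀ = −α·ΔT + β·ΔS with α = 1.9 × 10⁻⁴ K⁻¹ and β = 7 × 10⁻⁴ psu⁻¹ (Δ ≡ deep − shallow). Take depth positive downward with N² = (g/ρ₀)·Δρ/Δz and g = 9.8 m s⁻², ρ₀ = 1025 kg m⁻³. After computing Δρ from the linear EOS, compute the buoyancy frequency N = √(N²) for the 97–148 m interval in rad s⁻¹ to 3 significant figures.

4.27 × 10⁻³ rad s⁻¹

ΔT = +2.3 K, ΔS = +0.76 psu (deep − shallow).
Δρ/ρ₀ = −αΔT + βΔS = -4.37 × 10⁻⁴ + 5.32 × 10⁻⁴ = 9.50 × 10⁻⁵, so Δρ ≈ 0.09738 kg m⁻³.
N² = (g/ρ₀)·Δρ/Δz = g·(Δρ/ρ₀)/Δz = 9.8 × 9.50 × 10⁻⁵ / 51 = 1.8255 × 10⁻⁵ s⁻².
N = √(1.8255 × 10⁻⁵) = 4.2726 × 10⁻³ rad s⁻¹ ≈ 4.27 × 10⁻³ rad s⁻¹.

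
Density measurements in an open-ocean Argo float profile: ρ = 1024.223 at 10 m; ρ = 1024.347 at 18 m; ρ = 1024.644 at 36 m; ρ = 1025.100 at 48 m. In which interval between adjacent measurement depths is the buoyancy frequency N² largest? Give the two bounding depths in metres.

36–48 m

Compute the density gradient over each adjacent pair:
  10–18 m: Δρ/Δz = 0.124/8 = 0.015 kg m⁻⁴
  18–36 m: Δρ/Δz = 0.297/18 = 0.017 kg m⁻⁴
  36–48 m: Δρ/Δz = 0.456/12 = 0.038 kg m⁻⁴
The largest gradient is in the 36–48 m interval — the pycnocline.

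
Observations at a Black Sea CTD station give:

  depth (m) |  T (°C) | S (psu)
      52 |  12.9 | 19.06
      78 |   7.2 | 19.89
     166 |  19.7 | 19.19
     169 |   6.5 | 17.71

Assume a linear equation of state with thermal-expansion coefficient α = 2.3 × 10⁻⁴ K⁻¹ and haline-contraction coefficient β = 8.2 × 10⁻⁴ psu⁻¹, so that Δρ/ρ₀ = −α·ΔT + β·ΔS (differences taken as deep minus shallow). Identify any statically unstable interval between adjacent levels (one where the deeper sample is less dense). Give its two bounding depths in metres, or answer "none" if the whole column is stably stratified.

78–166 m

Evaluate Δρ/ρ₀ = −αΔT + βΔS across each adjacent pair:
  52–78 m: −αΔT+βΔS = −(2.3 × 10⁻⁴)(-5.7)+(8.2 × 10⁻⁴)(+0.83) = 2.0 × 10⁻³ → stable
  78–166 m: −αΔT+βΔS = −(2.3 × 10⁻⁴)(+12.5)+(8.2 × 10⁻⁴)(-0.70) = -3.4 × 10⁻³ → UNSTABLE
  166–169 m: −αΔT+βΔS = −(2.3 × 10⁻⁴)(-13.2)+(8.2 × 10⁻⁴)(-1.48) = 1.8 × 10⁻³ → stable
The 78–166 m interval has Δρ < 0: lighter water underlies denser water.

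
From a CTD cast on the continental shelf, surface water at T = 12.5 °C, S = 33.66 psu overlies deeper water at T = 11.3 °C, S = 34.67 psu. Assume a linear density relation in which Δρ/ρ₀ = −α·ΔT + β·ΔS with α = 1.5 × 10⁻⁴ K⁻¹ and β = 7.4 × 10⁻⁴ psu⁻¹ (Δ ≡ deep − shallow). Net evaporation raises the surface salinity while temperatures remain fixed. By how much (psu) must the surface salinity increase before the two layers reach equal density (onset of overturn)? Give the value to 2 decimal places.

1.25 psu

Neutral buoyancy requires −α(T_deep − T_surf) + β(S_deep − S_surf′) = 0.
S_surf′ = S_deep − (α/β)·ΔT = 34.67 − (1.5 × 10⁻⁴/7.4 × 10⁻⁴)·(-1.2) = 34.9132 psu.
Increase required: 34.9132 − 33.66 = 1.2532 psu.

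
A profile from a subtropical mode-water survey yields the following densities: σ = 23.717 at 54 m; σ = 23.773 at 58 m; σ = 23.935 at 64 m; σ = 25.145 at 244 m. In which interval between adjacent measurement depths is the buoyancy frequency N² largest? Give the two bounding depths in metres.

58–64 m

Compute the density gradient over each adjacent pair:
  54–58 m: Δρ/Δz = 0.056/4 = 0.014 kg m⁻⁴
  58–64 m: Δρ/Δz = 0.162/6 = 0.027 kg m⁻⁴
  64–244 m: Δρ/Δz = 1.210/180 = 6.7 × 10⁻³ kg m⁻⁴
The largest gradient is in the 58–64 m interval — the pycnocline.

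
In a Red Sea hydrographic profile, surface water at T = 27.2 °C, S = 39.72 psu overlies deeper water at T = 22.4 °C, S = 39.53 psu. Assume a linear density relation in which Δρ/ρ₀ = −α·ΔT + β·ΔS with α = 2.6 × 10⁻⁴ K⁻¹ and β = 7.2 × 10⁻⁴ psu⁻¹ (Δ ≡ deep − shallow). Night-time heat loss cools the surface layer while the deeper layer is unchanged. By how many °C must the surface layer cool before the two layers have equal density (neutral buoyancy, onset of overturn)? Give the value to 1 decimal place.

Neutral buoyancy requires Δρ = 0, i.e. −α(T_deep − T_surf′) + β(S_deep − S_surf) = 0.
T_surf′ = T_deep − (β/α)·ΔS = 22.4 − (7.2 × 10⁻⁴/2.6 × 10⁻⁴)·(-0.19) = 22.926 °C.
Cooling required: 27.2 − (22.926) = 4.274 °C.

4.3 °C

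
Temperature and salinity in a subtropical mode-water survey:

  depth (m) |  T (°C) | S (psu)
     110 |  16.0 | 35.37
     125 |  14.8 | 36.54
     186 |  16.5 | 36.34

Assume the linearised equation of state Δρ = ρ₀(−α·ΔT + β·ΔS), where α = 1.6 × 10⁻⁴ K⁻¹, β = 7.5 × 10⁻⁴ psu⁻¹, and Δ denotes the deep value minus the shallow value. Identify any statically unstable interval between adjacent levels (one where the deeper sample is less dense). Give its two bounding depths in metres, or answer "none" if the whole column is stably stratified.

125–186 m

Evaluate Δρ/ρ₀ = −αΔT + βΔS across each adjacent pair:
  110–125 m: −αΔT+βΔS = −(1.6 × 10⁻⁴)(-1.2)+(7.5 × 10⁻⁴)(+1.17) = 1.1 × 10⁻³ → stable
  125–186 m: −αΔT+βΔS = −(1.6 × 10⁻⁴)(+1.7)+(7.5 × 10⁻⁴)(-0.20) = -4.2 × 10⁻⁴ → UNSTABLE
The 125–186 m interval has Δρ < 0: lighter water underlies denser water.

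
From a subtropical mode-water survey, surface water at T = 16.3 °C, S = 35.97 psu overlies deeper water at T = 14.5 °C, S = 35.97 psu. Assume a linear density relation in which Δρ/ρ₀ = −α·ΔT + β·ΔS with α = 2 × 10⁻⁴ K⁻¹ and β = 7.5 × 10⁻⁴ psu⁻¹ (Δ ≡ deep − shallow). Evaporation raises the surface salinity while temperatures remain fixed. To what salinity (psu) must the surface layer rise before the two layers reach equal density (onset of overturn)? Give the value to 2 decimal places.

36.45 psu

Neutral buoyancy requires −α(T_deep − T_surf) + β(S_deep − S_surf′) = 0.
S_surf′ = S_deep − (α/β)·ΔT = 35.97 − (2 × 10⁻⁴/7.5 × 10⁻⁴)·(-1.8) = 36.4500 psu.
Increase required: 36.4500 − 35.97 = 0.4800 psu.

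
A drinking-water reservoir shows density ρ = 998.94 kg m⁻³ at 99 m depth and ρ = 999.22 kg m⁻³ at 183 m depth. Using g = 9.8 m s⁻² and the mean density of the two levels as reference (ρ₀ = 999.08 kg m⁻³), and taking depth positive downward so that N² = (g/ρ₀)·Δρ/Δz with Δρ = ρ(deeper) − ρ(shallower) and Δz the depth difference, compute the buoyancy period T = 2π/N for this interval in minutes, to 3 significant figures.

18.3 min

Δρ = 999.22 − 998.94 = 0.28 kg m⁻³ over Δz = 183 − 99 = 84 m.
N² = (9.8/999.08) × (0.28/84) = 3.2697 × 10⁻⁵ s⁻².
N = √(3.2697 × 10⁻⁵) = 5.7181 × 10⁻³ rad s⁻¹, so T = 2π/N = 1.0988 × 10³ s = 18.313 min ≈ 18.3 min.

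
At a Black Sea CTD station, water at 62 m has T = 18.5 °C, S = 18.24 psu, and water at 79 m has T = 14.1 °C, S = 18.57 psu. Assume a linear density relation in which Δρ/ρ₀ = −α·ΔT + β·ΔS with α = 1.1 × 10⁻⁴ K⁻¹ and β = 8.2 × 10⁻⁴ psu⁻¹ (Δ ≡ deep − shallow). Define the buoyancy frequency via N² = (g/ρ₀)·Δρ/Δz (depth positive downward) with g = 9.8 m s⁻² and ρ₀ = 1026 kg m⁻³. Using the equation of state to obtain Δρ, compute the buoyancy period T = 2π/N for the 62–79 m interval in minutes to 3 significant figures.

ΔT = -4.4 K, ΔS = +0.33 psu (deep − shallow).
Δρ/ρ₀ = −αΔT + βΔS = 4.84 × 10⁻⁴ + 2.706 × 10⁻⁴ = 7.546 × 10⁻⁴, so Δρ ≈ 0.7742 kg m⁻³.
N² = (g/ρ₀)·Δρ/Δz = g·(Δρ/ρ₀)/Δz = 9.8 × 7.546 × 10⁻⁴ / 17 = 4.3500 × 10⁻⁴ s⁻².
N = √(4.3500 × 10⁻⁴) = 0.020857 rad s⁻¹ → T = 2π/N = 301.25 s = 5.0208 min ≈ 5.02 min.

5.02 min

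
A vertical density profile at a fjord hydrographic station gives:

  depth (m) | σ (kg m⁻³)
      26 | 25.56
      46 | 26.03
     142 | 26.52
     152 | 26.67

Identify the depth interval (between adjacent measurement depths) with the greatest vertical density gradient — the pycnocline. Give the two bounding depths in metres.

26–46 m

Compute the density gradient over each adjacent pair:
  26–46 m: Δρ/Δz = 0.47/20 = 0.024 kg m⁻⁴
  46–142 m: Δρ/Δz = 0.49/96 = 5.1 × 10⁻³ kg m⁻⁴
  142–152 m: Δρ/Δz = 0.15/10 = 0.015 kg m⁻⁴
The largest gradient is in the 26–46 m interval — the pycnocline.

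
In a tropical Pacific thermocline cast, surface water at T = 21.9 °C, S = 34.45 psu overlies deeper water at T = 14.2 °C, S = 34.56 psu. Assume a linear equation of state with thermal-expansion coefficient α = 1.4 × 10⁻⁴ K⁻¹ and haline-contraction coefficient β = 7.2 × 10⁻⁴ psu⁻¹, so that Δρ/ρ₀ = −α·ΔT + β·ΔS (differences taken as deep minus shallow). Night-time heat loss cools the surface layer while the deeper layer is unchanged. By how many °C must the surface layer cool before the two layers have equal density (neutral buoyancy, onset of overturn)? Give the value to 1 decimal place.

8.3 °C

Neutral buoyancy requires Δρ = 0, i.e. −α(T_deep − T_surf′) + β(S_deep − S_surf) = 0.
T_surf′ = T_deep − (β/α)·ΔS = 14.2 − (7.2 × 10⁻⁴/1.4 × 10⁻⁴)·(+0.11) = 13.634 °C.
Cooling required: 21.9 − (13.634) = 8.266 °C.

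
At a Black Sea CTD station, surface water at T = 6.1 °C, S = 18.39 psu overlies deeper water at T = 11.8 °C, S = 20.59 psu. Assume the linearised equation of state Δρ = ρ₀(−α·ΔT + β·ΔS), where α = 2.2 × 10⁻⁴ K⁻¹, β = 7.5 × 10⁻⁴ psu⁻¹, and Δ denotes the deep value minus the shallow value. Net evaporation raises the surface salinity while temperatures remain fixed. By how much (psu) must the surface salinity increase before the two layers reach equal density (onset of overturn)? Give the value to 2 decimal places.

0.53 psu

Neutral buoyancy requires −α(T_deep − T_surf) + β(S_deep − S_surf′) = 0.
S_surf′ = S_deep − (α/β)·ΔT = 20.59 − (2.2 × 10⁻⁴/7.5 × 10⁻⁴)·(+5.7) = 18.9180 psu.
Increase required: 18.9180 − 18.39 = 0.5280 psu.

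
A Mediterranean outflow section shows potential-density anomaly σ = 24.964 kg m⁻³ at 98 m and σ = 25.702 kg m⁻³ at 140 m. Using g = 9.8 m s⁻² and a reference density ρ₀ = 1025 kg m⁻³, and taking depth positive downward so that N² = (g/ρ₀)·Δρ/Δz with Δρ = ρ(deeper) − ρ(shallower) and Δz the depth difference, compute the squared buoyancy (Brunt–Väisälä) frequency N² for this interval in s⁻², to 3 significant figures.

1.68 × 10⁻⁴ s⁻²

Δρ = 1025.702 − 1024.964 = 0.738 kg m⁻³ over Δz = 140 − 98 = 42 m.
N² = (9.8/1025) × (0.738/42) = 1.6800 × 10⁻⁴ s⁻² ≈ 1.68 × 10⁻⁴ s⁻².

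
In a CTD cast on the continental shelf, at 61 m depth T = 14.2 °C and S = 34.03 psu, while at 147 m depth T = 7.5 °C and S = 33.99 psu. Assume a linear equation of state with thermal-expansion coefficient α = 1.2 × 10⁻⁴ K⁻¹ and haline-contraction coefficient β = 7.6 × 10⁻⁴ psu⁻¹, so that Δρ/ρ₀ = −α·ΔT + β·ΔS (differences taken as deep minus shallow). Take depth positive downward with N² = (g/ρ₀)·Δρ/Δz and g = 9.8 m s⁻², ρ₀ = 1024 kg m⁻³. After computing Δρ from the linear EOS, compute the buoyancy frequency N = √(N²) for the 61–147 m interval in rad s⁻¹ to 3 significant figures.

ΔT = -6.7 K, ΔS = -0.04 psu (deep − shallow).
Δρ/ρ₀ = −αΔT + βΔS = 8.04 × 10⁻⁴ − 3.04 × 10⁻⁵ = 7.736 × 10⁻⁴, so Δρ ≈ 0.7922 kg m⁻³.
N² = (g/ρ₀)·Δρ/Δz = g·(Δρ/ρ₀)/Δz = 9.8 × 7.736 × 10⁻⁴ / 86 = 8.8154 × 10⁻⁵ s⁻².
N = √(8.8154 × 10⁻⁵) = 9.3890 × 10⁻³ rad s⁻¹ ≈ 9.39 × 10⁻³ rad s⁻¹.

9.39 × 10⁻³ rad s⁻¹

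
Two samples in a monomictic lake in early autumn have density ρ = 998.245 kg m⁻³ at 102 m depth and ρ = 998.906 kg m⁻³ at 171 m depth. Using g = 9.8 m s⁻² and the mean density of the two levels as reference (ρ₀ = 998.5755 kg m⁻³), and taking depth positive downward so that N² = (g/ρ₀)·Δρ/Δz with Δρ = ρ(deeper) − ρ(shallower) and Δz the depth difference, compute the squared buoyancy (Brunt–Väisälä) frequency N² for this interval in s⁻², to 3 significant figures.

Δρ = 998.906 − 998.245 = 0.661 kg m⁻³ over Δz = 171 − 102 = 69 m.
N² = (9.8/998.5755) × (0.661/69) = 9.4015 × 10⁻⁵ s⁻² ≈ 9.40 × 10⁻⁵ s⁻².

9.40 × 10⁻⁵ s⁻²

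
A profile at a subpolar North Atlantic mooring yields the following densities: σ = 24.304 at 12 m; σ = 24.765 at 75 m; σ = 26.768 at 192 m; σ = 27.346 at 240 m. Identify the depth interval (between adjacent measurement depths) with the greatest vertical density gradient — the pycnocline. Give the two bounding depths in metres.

Compute the density gradient over each adjacent pair:
  12–75 m: Δρ/Δz = 0.461/63 = 7.3 × 10⁻³ kg m⁻⁴
  75–192 m: Δρ/Δz = 2.003/117 = 0.017 kg m⁻⁴
  192–240 m: Δρ/Δz = 0.578/48 = 0.012 kg m⁻⁴
The largest gradient is in the 75–192 m interval — the pycnocline.

75–192 m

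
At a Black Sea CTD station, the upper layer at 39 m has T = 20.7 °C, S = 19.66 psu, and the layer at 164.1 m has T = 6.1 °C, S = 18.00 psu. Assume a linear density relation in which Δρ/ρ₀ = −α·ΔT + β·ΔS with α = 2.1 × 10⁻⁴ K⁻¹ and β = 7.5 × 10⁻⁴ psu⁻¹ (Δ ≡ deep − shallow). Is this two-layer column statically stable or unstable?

ΔT = 6.1 − 20.7 = -14.6 K and ΔS = 18.00 − 19.66 = -1.66 psu (deep − shallow).
−αΔT = 3.066 × 10⁻³; βΔS = -1.245 × 10⁻³; sum Δρ/ρ₀ = 1.821 × 10⁻³.
Δρ/ρ₀ > 0, so Δρ > 0: deeper water is denser → statically stable.

stable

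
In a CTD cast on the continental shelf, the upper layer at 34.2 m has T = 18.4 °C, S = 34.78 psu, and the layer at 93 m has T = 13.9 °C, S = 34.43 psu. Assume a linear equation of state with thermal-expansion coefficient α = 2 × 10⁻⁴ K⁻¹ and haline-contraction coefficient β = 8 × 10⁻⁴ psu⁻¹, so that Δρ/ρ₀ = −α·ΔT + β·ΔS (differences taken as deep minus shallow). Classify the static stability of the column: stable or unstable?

stable

ΔT = 13.9 − 18.4 = -4.5 K and ΔS = 34.43 − 34.78 = -0.35 psu (deep − shallow).
−αΔT = 9.00 × 10⁻⁴; βΔS = -2.80 × 10⁻⁴; sum Δρ/ρ₀ = 6.20 × 10⁻⁴.
Δρ/ρ₀ > 0, so Δρ > 0: deeper water is denser → statically stable.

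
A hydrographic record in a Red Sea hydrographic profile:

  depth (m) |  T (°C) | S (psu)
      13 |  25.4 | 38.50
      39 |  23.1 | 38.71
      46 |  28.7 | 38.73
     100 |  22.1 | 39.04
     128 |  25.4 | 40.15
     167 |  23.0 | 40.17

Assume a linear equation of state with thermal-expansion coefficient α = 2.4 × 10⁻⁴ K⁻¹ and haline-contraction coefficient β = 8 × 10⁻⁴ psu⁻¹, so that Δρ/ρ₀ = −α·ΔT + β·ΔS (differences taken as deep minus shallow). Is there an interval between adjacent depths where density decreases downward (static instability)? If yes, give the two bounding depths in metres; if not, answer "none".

Evaluate Δρ/ρ₀ = −αΔT + βΔS across each adjacent pair:
  13–39 m: −αΔT+βΔS = −(2.4 × 10⁻⁴)(-2.3)+(8 × 10⁻⁴)(+0.21) = 7.2 × 10⁻⁴ → stable
  39–46 m: −αΔT+βΔS = −(2.4 × 10⁻⁴)(+5.6)+(8 × 10⁻⁴)(+0.02) = -1.3 × 10⁻³ → UNSTABLE
  46–100 m: −αΔT+βΔS = −(2.4 × 10⁻⁴)(-6.6)+(8 × 10⁻⁴)(+0.31) = 1.8 × 10⁻³ → stable
  100–128 m: −αΔT+βΔS = −(2.4 × 10⁻⁴)(+3.3)+(8 × 10⁻⁴)(+1.11) = 9.6 × 10⁻⁵ → stable
  128–167 m: −αΔT+βΔS = −(2.4 × 10⁻⁴)(-2.4)+(8 × 10⁻⁴)(+0.02) = 5.9 × 10⁻⁴ → stable
The 39–46 m interval has Δρ < 0: lighter water underlies denser water.

39–46 m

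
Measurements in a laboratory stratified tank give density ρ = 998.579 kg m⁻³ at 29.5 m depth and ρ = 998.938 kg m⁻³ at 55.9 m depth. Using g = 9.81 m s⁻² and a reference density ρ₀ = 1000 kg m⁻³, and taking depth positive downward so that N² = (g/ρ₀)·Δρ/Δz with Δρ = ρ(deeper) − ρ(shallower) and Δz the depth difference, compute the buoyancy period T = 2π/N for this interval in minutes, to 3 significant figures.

Δρ = 998.938 − 998.579 = 0.359 kg m⁻³ over Δz = 55.9 − 29.5 = 26.4 m.
N² = (9.81/1000) × (0.359/26.4) = 1.3340 × 10⁻⁴ s⁻².
N = √(1.3340 × 10⁻⁴) = 0.011550 rad s⁻¹, so T = 2π/N = 544.00 s = 9.0667 min ≈ 9.07 min.

9.07 min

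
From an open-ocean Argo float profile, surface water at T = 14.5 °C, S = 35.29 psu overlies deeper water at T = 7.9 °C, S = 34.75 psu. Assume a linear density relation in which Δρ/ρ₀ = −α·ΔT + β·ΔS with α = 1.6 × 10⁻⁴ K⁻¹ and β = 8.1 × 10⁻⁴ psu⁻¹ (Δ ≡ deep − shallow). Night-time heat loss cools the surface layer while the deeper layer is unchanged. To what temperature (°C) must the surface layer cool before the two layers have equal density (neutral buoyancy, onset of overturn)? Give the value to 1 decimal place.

Neutral buoyancy requires Δρ = 0, i.e. −α(T_deep − T_surf′) + β(S_deep − S_surf) = 0.
T_surf′ = T_deep − (β/α)·ΔS = 7.9 − (8.1 × 10⁻⁴/1.6 × 10⁻⁴)·(-0.54) = 10.634 °C.
Cooling required: 14.5 − (10.634) = 3.866 °C.

10.6 °C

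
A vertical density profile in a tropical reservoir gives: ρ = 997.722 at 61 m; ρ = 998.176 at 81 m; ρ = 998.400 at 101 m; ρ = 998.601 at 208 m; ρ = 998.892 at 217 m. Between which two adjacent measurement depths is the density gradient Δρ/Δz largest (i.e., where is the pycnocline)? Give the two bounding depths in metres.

Compute the density gradient over each adjacent pair:
  61–81 m: Δρ/Δz = 0.454/20 = 0.023 kg m⁻⁴
  81–101 m: Δρ/Δz = 0.224/20 = 0.011 kg m⁻⁴
  101–208 m: Δρ/Δz = 0.201/107 = 1.9 × 10⁻³ kg m⁻⁴
  208–217 m: Δρ/Δz = 0.291/9 = 0.032 kg m⁻⁴
The largest gradient is in the 208–217 m interval — the pycnocline.

208–217 m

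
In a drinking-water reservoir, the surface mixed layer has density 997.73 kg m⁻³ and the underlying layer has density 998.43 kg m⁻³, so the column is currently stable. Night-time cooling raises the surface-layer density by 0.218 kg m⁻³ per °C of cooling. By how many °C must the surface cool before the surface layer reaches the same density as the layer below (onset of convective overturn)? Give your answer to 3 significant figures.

Density deficit of the surface layer: 998.43 − 997.73 = 0.7 kg m⁻³.
Required change = 0.7 / 0.218 = 3.21 °C.

3.21 °C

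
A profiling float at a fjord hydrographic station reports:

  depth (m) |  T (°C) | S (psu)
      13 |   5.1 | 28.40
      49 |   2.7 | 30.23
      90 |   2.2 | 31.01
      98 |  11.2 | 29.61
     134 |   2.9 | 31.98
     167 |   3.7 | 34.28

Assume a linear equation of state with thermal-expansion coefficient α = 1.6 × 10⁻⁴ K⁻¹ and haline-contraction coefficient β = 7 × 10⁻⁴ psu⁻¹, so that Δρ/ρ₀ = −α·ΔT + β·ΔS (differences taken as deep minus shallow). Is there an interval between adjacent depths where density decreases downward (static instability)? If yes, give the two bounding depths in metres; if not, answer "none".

Evaluate Δρ/ρ₀ = −αΔT + βΔS across each adjacent pair:
  13–49 m: −αΔT+βΔS = −(1.6 × 10⁻⁴)(-2.4)+(7 × 10⁻⁴)(+1.83) = 1.7 × 10⁻³ → stable
  49–90 m: −αΔT+βΔS = −(1.6 × 10⁻⁴)(-0.5)+(7 × 10⁻⁴)(+0.78) = 6.3 × 10⁻⁴ → stable
  90–98 m: −αΔT+βΔS = −(1.6 × 10⁻⁴)(+9.0)+(7 × 10⁻⁴)(-1.40) = -2.4 × 10⁻³ → UNSTABLE
  98–134 m: −αΔT+βΔS = −(1.6 × 10⁻⁴)(-8.3)+(7 × 10⁻⁴)(+2.37) = 3.0 × 10⁻³ → stable
  134–167 m: −αΔT+βΔS = −(1.6 × 10⁻⁴)(+0.8)+(7 × 10⁻⁴)(+2.30) = 1.5 × 10⁻³ → stable
The 90–98 m interval has Δρ < 0: lighter water underlies denser water.

90–98 m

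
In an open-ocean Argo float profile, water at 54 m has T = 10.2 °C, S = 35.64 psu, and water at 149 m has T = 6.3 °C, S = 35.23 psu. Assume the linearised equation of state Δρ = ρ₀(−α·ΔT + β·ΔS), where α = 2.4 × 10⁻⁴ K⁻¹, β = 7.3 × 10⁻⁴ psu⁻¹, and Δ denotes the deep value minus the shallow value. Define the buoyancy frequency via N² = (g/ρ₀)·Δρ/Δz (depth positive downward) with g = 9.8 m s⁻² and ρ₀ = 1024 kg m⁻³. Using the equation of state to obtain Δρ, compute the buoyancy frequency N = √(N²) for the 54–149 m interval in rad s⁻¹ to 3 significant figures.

ΔT = -3.9 K, ΔS = -0.41 psu (deep − shallow).
Δρ/ρ₀ = −αΔT + βΔS = 9.36 × 10⁻⁴ − 2.993 × 10⁻⁴ = 6.367 × 10⁻⁴, so Δρ ≈ 0.6520 kg m⁻³.
N² = (g/ρ₀)·Δρ/Δz = g·(Δρ/ρ₀)/Δz = 9.8 × 6.367 × 10⁻⁴ / 95 = 6.5681 × 10⁻⁵ s⁻².
N = √(6.5681 × 10⁻⁵) = 8.1044 × 10⁻³ rad s⁻¹ ≈ 8.10 × 10⁻³ rad s⁻¹.

8.10 × 10⁻³ rad s⁻¹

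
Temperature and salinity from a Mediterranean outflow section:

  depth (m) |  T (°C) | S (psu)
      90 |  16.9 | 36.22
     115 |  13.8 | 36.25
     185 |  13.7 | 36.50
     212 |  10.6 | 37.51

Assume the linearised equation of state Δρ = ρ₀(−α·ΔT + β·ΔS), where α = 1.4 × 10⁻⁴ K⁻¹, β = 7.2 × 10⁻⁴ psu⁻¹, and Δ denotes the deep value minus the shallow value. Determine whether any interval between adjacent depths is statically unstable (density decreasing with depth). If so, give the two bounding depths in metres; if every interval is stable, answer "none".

Evaluate Δρ/ρ₀ = −αΔT + βΔS across each adjacent pair:
  90–115 m: −αΔT+βΔS = −(1.4 × 10⁻⁴)(-3.1)+(7.2 × 10⁻⁴)(+0.03) = 4.6 × 10⁻⁴ → stable
  115–185 m: −αΔT+βΔS = −(1.4 × 10⁻⁴)(-0.1)+(7.2 × 10⁻⁴)(+0.25) = 1.9 × 10⁻⁴ → stable
  185–212 m: −αΔT+βΔS = −(1.4 × 10⁻⁴)(-3.1)+(7.2 × 10⁻⁴)(+1.01) = 1.2 × 10⁻³ → stable
Every interval has Δρ > 0: the column is stably stratified throughout.

none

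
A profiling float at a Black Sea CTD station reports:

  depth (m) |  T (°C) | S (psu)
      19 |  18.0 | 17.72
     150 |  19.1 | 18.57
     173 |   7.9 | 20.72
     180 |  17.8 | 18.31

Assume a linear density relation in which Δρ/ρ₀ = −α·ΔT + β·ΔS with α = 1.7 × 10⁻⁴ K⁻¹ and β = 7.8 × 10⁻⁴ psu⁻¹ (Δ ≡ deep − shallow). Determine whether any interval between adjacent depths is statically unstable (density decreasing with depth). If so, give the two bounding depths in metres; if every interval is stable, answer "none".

173–180 m

Evaluate Δρ/ρ₀ = −αΔT + βΔS across each adjacent pair:
  19–150 m: −αΔT+βΔS = −(1.7 × 10⁻⁴)(+1.1)+(7.8 × 10⁻⁴)(+0.85) = 4.8 × 10⁻⁴ → stable
  150–173 m: −αΔT+βΔS = −(1.7 × 10⁻⁴)(-11.2)+(7.8 × 10⁻⁴)(+2.15) = 3.6 × 10⁻³ → stable
  173–180 m: −αΔT+βΔS = −(1.7 × 10⁻⁴)(+9.9)+(7.8 × 10⁻⁴)(-2.41) = -3.6 × 10⁻³ → UNSTABLE
The 173–180 m interval has Δρ < 0: lighter water underlies denser water.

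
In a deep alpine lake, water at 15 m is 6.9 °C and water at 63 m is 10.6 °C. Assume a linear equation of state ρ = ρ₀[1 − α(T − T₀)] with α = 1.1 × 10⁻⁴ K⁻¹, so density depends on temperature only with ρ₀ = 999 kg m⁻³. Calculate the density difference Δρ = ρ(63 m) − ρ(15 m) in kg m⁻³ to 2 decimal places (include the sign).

-0.41 kg m⁻³

ΔT = +3.7 K, Δρ/ρ₀ = −αΔT = -4.07 × 10⁻⁴.
Δρ = 999 × (-4.07 × 10⁻⁴) = -0.41 kg m⁻³.
Negative Δρ: lighter below, statically unstable.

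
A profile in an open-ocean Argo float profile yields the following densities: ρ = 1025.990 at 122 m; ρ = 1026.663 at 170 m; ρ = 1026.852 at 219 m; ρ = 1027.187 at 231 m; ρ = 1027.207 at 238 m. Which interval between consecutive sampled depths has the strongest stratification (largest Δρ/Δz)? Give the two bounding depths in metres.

219–231 m

Compute the density gradient over each adjacent pair:
  122–170 m: Δρ/Δz = 0.673/48 = 0.014 kg m⁻⁴
  170–219 m: Δρ/Δz = 0.189/49 = 3.9 × 10⁻³ kg m⁻⁴
  219–231 m: Δρ/Δz = 0.335/12 = 0.028 kg m⁻⁴
  231–238 m: Δρ/Δz = 0.020/7 = 2.9 × 10⁻³ kg m⁻⁴
The largest gradient is in the 219–231 m interval — the pycnocline.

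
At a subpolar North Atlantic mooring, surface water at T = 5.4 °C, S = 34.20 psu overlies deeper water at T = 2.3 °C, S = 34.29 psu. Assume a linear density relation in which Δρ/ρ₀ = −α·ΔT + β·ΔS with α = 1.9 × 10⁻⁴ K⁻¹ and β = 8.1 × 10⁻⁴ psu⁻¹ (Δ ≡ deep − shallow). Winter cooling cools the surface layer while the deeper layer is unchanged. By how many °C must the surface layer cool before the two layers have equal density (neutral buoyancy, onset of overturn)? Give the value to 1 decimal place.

Neutral buoyancy requires Δρ = 0, i.e. −α(T_deep − T_surf′) + β(S_deep − S_surf) = 0.
T_surf′ = T_deep − (β/α)·ΔS = 2.3 − (8.1 × 10⁻⁴/1.9 × 10⁻⁴)·(+0.09) = 1.916 °C.
Cooling required: 5.4 − (1.916) = 3.484 °C.

3.5 °C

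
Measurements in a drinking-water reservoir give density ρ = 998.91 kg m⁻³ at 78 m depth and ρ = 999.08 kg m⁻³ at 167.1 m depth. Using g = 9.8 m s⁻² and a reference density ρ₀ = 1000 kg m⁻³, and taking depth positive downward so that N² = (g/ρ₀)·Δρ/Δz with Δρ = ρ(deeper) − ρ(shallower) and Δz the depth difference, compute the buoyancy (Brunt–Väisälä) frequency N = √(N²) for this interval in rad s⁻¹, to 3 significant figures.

4.32 × 10⁻³ rad s⁻¹

Δρ = 999.08 − 998.91 = 0.17 kg m⁻³ over Δz = 167.1 − 78 = 89.1 m.
N² = (9.8/1000) × (0.17/89.1) = 1.8698 × 10⁻⁵ s⁻².
N = √(1.8698 × 10⁻⁵) = 4.3241 × 10⁻³ rad s⁻¹ ≈ 4.32 × 10⁻³ rad s⁻¹.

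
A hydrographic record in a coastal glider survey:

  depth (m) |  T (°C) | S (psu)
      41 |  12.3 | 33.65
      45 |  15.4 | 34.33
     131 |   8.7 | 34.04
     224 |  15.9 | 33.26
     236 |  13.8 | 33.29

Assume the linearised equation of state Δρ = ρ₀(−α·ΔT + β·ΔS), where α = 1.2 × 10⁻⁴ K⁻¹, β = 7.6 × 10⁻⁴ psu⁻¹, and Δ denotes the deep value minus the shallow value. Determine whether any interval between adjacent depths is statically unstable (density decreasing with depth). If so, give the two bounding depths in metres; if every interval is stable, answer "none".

131–224 m

Evaluate Δρ/ρ₀ = −αΔT + βΔS across each adjacent pair:
  41–45 m: −αΔT+βΔS = −(1.2 × 10⁻⁴)(+3.1)+(7.6 × 10⁻⁴)(+0.68) = 1.4 × 10⁻⁴ → stable
  45–131 m: −αΔT+βΔS = −(1.2 × 10⁻⁴)(-6.7)+(7.6 × 10⁻⁴)(-0.29) = 5.8 × 10⁻⁴ → stable
  131–224 m: −αΔT+βΔS = −(1.2 × 10⁻⁴)(+7.2)+(7.6 × 10⁻⁴)(-0.78) = -1.5 × 10⁻³ → UNSTABLE
  224–236 m: −αΔT+βΔS = −(1.2 × 10⁻⁴)(-2.1)+(7.6 × 10⁻⁴)(+0.03) = 2.7 × 10⁻⁴ → stable
The 131–224 m interval has Δρ < 0: lighter water underlies denser water.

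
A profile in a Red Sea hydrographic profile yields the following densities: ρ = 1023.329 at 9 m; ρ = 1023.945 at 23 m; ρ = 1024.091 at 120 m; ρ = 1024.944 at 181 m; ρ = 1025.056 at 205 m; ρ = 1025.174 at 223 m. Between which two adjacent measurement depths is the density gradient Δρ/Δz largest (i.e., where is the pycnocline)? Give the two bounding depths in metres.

9–23 m

Compute the density gradient over each adjacent pair:
  9–23 m: Δρ/Δz = 0.616/14 = 0.044 kg m⁻⁴
  23–120 m: Δρ/Δz = 0.146/97 = 1.5 × 10⁻³ kg m⁻⁴
  120–181 m: Δρ/Δz = 0.853/61 = 0.014 kg m⁻⁴
  181–205 m: Δρ/Δz = 0.112/24 = 4.7 × 10⁻³ kg m⁻⁴
  205–223 m: Δρ/Δz = 0.118/18 = 6.6 × 10⁻³ kg m⁻⁴
The largest gradient is in the 9–23 m interval — the pycnocline.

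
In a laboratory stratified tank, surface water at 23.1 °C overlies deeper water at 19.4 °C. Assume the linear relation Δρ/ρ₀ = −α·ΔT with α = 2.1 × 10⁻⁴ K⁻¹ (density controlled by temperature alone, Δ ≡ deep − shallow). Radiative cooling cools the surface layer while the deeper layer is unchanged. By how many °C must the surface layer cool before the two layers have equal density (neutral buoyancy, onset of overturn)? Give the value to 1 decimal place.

3.7 °C

With temperature the only control, equal density requires T_surf′ = T_deep.
T_surf′ = 19.4 °C.
Cooling required: 23.1 − 19.4 = 3.7 °C.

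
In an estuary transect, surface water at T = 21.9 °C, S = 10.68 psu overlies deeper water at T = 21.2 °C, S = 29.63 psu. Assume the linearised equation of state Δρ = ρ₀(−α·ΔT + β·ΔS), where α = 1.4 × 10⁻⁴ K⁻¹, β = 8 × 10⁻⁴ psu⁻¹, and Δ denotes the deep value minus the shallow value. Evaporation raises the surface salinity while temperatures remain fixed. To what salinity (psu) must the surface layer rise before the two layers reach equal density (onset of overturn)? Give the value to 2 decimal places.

Neutral buoyancy requires −α(T_deep − T_surf) + β(S_deep − S_surf′) = 0.
S_surf′ = S_deep − (α/β)·ΔT = 29.63 − (1.4 × 10⁻⁴/8 × 10⁻⁴)·(-0.7) = 29.7525 psu.
Increase required: 29.7525 − 10.68 = 19.0725 psu.

29.75 psu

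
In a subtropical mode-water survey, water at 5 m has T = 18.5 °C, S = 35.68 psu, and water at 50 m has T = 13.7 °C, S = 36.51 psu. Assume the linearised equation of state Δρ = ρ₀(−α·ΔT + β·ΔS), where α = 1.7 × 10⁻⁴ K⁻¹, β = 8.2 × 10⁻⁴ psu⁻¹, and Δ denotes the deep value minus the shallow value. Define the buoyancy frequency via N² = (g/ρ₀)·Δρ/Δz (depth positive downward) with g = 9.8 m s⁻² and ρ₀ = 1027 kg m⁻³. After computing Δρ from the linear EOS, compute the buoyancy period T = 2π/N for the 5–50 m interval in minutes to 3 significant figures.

5.80 min

ΔT = -4.8 K, ΔS = +0.83 psu (deep − shallow).
Δρ/ρ₀ = −αΔT + βΔS = 8.16 × 10⁻⁴ + 6.806 × 10⁻⁴ = 1.4966 × 10⁻³, so Δρ ≈ 1.537 kg m⁻³.
N² = (g/ρ₀)·Δρ/Δz = g·(Δρ/ρ₀)/Δz = 9.8 × 1.4966 × 10⁻³ / 45 = 3.2593 × 10⁻⁴ s⁻².
N = √(3.2593 × 10⁻⁴) = 0.018054 rad s⁻¹ → T = 2π/N = 348.02 s = 5.8003 min ≈ 5.80 min.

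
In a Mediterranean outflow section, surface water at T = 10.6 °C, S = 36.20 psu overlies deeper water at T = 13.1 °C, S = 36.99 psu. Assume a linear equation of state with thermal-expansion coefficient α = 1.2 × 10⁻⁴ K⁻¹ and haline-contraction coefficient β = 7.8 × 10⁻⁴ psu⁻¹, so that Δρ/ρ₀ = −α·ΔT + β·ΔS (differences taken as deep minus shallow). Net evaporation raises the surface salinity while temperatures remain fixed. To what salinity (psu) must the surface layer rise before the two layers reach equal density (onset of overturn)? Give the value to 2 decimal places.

Neutral buoyancy requires −α(T_deep − T_surf) + β(S_deep − S_surf′) = 0.
S_surf′ = S_deep − (α/β)·ΔT = 36.99 − (1.2 × 10⁻⁴/7.8 × 10⁻⁴)·(+2.5) = 36.6054 psu.
Increase required: 36.6054 − 36.20 = 0.4054 psu.

36.61 psu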